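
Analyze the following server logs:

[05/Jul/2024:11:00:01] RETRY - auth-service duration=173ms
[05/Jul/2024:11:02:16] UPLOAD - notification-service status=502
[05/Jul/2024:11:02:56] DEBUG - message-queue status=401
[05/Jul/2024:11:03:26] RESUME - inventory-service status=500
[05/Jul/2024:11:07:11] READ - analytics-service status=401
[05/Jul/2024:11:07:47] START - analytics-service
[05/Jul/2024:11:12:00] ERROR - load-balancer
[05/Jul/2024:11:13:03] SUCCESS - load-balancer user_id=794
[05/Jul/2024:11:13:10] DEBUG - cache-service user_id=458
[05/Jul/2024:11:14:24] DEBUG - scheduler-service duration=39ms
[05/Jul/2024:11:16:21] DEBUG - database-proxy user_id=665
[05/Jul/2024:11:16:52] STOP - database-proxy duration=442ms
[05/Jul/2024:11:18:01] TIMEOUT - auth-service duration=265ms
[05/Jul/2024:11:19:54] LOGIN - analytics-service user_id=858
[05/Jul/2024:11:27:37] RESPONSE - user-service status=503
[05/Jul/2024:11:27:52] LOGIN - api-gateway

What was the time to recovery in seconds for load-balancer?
63

To calculate recovery time:

1. Find ERROR event for load-balancer: 05/Jul/2024:11:12:00
2. Find next SUCCESS event for load-balancer: 05/Jul/2024:11:13:03
3. Recovery time: 05/Jul/2024:11:13:03 - 05/Jul/2024:11:12:00 = 63 seconds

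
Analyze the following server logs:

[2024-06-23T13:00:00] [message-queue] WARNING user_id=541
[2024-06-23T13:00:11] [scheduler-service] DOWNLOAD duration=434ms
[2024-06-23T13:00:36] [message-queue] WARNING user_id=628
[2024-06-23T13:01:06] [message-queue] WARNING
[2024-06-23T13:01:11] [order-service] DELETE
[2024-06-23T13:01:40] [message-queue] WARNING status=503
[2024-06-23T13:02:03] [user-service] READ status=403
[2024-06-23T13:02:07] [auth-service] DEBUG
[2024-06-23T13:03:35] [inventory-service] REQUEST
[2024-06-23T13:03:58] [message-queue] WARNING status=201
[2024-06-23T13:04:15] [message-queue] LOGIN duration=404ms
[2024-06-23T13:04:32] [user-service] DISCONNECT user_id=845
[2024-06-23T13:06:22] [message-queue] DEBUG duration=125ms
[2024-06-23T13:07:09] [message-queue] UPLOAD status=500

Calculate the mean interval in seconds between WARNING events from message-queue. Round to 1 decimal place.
59.5

To calculate average interval:

1. Find all WARNING events for message-queue in order
2. Calculate time gaps between consecutive events
3. Compute mean of gaps: 238 / 4 = 59.5 seconds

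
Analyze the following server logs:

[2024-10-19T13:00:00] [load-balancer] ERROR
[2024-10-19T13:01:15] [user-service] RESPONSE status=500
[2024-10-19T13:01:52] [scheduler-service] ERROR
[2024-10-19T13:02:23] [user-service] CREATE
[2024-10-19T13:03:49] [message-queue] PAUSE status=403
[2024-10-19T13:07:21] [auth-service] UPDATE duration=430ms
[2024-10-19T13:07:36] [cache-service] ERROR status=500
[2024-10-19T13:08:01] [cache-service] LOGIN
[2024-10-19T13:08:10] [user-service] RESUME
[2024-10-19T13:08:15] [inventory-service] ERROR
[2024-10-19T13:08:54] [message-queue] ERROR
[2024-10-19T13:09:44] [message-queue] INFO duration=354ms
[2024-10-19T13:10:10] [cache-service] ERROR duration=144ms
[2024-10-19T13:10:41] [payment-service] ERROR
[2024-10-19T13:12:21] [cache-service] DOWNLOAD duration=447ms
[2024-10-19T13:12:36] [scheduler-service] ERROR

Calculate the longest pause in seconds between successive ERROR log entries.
344

To find the longest gap:

1. Extract all ERROR events in chronological order
2. Calculate time differences between consecutive events
3. Find the maximum difference
4. Longest gap: 344 seconds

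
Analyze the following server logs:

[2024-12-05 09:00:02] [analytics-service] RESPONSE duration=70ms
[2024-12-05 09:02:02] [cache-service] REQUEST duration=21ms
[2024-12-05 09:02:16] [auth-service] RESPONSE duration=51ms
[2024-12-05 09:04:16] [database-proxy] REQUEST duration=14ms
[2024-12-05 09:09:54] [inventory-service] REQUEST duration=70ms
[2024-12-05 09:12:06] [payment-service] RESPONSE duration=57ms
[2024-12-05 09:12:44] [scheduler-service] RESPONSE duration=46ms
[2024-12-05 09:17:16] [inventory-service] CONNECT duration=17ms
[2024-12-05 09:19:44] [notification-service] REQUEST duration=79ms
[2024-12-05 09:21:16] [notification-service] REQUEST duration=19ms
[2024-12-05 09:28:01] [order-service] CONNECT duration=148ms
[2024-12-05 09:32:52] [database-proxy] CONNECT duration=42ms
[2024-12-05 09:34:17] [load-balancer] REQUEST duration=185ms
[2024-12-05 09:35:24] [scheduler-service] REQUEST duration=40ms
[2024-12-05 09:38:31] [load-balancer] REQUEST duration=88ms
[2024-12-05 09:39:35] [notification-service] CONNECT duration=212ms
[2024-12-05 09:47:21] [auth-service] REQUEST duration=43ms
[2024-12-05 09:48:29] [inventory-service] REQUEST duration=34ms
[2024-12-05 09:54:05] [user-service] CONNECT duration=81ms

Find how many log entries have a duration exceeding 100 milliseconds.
3

To count timeouts:

1. Threshold: 100ms
2. Extract duration from each log entry
3. Count entries where duration > 100
4. Timeout count: 3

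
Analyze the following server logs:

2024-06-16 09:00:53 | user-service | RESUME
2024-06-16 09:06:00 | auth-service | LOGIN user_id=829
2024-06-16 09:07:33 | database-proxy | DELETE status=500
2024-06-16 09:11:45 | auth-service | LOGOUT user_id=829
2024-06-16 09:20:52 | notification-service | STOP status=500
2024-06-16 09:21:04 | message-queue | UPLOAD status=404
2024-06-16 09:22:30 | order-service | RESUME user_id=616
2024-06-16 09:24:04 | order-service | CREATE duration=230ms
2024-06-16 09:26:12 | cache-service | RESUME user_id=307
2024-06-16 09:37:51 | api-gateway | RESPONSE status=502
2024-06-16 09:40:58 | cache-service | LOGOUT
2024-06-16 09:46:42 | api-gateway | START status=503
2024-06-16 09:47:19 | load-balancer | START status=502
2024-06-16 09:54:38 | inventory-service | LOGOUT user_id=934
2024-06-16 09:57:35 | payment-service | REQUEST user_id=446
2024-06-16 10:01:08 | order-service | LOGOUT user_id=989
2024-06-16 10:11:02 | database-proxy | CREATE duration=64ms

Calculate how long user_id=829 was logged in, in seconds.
345

To calculate session duration:

1. Find LOGIN event for user_id=829: 2024-06-16 09:06:00
2. Find LOGOUT event for user_id=829: 2024-06-16 09:11:45
3. Session duration: 2024-06-16 09:11:45 - 2024-06-16 09:06:00 = 345 seconds (5 minutes)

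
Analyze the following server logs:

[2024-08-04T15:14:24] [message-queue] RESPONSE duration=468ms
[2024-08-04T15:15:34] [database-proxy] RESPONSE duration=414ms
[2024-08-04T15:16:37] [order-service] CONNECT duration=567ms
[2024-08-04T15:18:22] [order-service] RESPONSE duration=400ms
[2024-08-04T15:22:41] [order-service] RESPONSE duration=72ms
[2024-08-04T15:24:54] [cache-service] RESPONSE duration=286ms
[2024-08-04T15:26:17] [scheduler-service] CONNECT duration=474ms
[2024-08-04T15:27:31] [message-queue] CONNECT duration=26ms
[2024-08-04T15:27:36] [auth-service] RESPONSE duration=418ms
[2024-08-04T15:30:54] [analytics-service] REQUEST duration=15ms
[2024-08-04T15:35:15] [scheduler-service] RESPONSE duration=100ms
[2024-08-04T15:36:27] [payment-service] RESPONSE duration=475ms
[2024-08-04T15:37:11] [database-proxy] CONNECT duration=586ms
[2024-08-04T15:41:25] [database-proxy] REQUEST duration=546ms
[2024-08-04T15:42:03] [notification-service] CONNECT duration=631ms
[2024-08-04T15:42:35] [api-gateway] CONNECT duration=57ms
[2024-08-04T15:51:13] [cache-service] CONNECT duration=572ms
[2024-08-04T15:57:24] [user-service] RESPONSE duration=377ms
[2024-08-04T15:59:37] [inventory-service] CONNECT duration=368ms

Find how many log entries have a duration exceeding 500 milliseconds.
5

To count timeouts:

1. Threshold: 500ms
2. Extract duration from each log entry
3. Count entries where duration > 500
4. Timeout count: 5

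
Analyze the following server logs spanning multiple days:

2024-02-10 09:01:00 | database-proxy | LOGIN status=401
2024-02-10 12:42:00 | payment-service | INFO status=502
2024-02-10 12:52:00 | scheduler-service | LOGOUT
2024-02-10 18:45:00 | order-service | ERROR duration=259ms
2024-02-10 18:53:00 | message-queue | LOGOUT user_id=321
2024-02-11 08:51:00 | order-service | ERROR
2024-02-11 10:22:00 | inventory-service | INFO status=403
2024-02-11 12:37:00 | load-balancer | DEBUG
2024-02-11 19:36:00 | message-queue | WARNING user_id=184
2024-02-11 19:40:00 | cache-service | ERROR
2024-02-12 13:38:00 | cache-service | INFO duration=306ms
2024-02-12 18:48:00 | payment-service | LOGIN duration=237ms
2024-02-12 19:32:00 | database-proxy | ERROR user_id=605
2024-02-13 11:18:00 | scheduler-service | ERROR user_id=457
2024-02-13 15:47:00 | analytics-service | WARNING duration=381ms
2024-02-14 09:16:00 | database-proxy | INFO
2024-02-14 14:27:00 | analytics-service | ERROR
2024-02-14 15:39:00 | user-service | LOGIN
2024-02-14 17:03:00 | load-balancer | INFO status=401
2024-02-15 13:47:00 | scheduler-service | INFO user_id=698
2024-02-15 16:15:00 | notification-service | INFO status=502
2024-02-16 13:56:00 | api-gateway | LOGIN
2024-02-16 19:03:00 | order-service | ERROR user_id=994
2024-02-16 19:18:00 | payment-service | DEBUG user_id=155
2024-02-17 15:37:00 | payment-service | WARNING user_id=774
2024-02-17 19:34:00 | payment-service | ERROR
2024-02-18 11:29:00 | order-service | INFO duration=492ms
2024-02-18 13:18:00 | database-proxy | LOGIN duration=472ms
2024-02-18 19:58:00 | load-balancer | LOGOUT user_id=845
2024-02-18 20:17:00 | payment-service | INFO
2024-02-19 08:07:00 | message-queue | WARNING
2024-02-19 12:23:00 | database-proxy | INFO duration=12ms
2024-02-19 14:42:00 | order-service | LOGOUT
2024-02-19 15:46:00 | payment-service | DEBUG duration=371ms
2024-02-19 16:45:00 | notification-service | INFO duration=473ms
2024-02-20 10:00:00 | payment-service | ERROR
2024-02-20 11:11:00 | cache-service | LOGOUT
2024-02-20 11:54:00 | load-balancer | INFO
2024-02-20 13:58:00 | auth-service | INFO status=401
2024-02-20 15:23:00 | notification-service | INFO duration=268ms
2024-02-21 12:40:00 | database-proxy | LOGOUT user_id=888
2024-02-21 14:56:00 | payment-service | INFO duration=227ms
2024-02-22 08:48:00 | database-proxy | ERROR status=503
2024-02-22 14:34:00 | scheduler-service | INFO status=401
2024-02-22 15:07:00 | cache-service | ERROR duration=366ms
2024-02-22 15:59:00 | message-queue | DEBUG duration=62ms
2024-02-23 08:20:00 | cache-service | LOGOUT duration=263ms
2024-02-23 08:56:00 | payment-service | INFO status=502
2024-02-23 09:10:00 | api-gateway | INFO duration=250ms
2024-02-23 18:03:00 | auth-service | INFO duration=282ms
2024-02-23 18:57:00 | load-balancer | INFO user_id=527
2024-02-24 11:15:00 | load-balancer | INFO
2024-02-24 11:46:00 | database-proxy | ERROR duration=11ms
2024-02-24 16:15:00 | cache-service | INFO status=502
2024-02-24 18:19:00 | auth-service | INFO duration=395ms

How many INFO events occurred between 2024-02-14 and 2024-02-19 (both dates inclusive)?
8

To filter by date range:

1. Date range: 2024-02-14 through 2024-02-19, both dates inclusive
2. Filter for INFO events whose date falls in this range
3. Count matching events: 8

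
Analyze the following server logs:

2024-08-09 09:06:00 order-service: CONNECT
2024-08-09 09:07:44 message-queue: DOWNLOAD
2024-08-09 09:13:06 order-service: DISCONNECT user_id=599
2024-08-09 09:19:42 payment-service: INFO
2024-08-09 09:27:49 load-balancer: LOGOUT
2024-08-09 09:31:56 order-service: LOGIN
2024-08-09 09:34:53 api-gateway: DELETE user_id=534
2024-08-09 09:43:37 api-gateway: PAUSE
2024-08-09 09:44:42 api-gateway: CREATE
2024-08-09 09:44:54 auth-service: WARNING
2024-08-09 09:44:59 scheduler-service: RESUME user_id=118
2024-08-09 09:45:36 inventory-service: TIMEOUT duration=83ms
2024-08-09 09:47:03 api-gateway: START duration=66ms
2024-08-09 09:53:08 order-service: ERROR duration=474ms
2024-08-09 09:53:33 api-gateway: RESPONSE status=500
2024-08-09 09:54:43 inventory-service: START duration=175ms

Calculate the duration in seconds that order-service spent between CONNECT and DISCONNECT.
426

To calculate state duration:

1. Find CONNECT event for order-service: 2024-08-09 09:06:00
2. Find DISCONNECT event for order-service: 2024-08-09 09:13:06
3. Calculate duration: 2024-08-09 09:13:06 - 2024-08-09 09:06:00 = 426 seconds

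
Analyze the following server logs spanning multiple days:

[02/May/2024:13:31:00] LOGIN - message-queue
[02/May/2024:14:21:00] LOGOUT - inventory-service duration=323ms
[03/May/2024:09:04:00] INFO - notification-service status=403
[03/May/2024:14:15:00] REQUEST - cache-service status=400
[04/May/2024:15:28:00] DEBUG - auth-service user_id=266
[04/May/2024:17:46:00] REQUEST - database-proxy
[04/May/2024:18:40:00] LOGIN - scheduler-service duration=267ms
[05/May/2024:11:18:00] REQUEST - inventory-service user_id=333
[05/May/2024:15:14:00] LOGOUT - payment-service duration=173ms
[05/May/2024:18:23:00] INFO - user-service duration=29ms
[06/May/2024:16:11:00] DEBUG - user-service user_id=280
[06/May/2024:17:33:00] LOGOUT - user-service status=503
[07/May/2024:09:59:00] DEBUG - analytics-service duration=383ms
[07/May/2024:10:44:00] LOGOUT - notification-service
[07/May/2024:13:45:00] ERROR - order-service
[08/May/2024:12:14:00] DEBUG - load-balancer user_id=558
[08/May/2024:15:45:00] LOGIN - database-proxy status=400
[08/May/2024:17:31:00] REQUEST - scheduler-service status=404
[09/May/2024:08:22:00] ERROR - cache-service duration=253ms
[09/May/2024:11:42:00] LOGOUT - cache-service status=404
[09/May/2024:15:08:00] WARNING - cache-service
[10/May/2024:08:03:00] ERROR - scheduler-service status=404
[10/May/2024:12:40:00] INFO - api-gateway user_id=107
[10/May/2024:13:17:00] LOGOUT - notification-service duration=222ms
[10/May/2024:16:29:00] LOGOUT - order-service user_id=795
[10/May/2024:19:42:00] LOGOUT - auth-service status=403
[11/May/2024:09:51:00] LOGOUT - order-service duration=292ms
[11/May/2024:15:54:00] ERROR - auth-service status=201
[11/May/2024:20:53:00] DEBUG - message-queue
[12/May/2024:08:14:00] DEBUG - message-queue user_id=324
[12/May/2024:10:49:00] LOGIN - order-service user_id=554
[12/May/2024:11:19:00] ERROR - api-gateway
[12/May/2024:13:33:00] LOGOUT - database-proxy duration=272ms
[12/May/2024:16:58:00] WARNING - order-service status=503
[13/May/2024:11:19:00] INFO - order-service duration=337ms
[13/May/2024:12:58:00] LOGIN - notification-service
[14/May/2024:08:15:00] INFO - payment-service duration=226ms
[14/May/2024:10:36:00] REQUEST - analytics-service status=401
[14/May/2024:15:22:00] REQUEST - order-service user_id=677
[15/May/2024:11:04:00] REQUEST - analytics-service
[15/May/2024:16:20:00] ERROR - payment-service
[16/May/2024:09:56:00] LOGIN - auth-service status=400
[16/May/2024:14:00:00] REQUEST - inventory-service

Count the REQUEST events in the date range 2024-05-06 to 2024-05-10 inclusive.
1

To filter by date range:

1. Date range: 2024-05-06 through 2024-05-10, both dates inclusive
2. Filter for REQUEST events whose date falls in this range
3. Count matching events: 1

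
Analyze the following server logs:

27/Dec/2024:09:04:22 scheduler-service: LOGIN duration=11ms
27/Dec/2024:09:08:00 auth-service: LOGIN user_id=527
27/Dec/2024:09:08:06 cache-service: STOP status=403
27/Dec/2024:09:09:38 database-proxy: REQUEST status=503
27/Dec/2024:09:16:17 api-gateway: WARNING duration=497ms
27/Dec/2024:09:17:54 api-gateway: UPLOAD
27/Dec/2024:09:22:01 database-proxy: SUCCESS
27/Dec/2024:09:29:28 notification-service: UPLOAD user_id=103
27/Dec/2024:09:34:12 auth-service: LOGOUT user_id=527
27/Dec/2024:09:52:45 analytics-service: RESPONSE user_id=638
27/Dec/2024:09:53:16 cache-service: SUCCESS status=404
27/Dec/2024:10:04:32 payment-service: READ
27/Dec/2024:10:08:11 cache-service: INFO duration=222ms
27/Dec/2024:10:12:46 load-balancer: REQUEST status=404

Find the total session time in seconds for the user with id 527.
1572

To calculate session duration:

1. Find LOGIN event for user_id=527: 27/Dec/2024:09:08:00
2. Find LOGOUT event for user_id=527: 27/Dec/2024:09:34:12
3. Session duration: 27/Dec/2024:09:34:12 - 27/Dec/2024:09:08:00 = 1572 seconds (26 minutes)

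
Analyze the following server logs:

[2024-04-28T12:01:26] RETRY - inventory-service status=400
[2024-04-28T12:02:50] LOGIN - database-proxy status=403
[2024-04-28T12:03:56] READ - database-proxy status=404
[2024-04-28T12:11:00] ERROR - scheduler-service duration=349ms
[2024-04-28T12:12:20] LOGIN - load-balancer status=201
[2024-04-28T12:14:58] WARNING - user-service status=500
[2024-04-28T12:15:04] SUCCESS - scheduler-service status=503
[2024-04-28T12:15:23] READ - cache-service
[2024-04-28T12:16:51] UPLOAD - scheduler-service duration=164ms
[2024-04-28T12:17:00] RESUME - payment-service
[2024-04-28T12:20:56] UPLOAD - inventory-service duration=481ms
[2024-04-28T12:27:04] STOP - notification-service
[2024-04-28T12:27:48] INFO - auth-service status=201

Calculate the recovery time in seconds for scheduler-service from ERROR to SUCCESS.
244

To calculate recovery time:

1. Find ERROR event for scheduler-service: 2024-04-28T12:11:00
2. Find next SUCCESS event for scheduler-service: 2024-04-28T12:15:04
3. Recovery time: 2024-04-28T12:15:04 - 2024-04-28T12:11:00 = 244 seconds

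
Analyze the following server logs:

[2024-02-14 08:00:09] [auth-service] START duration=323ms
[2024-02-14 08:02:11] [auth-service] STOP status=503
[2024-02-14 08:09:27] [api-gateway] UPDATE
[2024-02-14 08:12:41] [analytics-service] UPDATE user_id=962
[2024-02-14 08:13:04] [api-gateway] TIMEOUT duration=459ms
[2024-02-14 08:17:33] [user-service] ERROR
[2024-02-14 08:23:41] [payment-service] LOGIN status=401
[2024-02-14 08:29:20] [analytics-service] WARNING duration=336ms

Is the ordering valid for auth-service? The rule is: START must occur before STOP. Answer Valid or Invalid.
Valid

To validate ordering:

1. Required order: START → STOP
2. Rule: START must occur before STOP
3. Check actual order of events for auth-service
4. Result: Valid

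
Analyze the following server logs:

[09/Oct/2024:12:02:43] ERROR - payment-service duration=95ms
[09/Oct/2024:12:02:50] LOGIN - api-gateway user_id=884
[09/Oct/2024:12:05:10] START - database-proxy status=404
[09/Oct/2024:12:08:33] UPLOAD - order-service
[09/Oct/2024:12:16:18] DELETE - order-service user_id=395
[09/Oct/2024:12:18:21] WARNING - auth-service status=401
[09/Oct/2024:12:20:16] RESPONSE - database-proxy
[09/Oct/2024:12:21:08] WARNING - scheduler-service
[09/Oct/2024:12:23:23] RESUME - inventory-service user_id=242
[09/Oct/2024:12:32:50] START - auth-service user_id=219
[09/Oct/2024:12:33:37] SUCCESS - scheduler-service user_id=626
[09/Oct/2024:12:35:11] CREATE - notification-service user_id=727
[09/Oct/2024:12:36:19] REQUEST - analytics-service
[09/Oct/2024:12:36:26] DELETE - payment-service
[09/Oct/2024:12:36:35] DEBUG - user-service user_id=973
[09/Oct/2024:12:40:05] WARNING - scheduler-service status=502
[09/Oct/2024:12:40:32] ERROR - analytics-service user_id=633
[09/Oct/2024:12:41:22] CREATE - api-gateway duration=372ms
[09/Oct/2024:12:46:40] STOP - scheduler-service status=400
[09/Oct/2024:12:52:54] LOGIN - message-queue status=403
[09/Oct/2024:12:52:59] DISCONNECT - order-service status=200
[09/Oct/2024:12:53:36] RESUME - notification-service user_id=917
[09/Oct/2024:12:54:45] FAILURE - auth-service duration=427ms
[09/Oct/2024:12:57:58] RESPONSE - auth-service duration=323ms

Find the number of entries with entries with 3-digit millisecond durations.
3

To find matching entries:

1. Pattern to match: entries with 3-digit millisecond durations
2. Scan each log entry for the pattern
3. Count matches: 3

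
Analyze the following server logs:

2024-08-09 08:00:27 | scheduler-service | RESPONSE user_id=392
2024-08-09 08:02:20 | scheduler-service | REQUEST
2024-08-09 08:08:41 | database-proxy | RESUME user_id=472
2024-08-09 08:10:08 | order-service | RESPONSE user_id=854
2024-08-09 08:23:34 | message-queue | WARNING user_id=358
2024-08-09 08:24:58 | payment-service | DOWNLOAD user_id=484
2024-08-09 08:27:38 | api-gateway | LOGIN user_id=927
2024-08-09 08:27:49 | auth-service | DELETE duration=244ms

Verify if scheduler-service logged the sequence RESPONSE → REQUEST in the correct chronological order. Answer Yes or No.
Yes

To verify sequence order:

1. Find all events in sequence RESPONSE → REQUEST for scheduler-service
2. Extract their timestamps
3. Check if timestamps are in ascending order
4. Result: Yes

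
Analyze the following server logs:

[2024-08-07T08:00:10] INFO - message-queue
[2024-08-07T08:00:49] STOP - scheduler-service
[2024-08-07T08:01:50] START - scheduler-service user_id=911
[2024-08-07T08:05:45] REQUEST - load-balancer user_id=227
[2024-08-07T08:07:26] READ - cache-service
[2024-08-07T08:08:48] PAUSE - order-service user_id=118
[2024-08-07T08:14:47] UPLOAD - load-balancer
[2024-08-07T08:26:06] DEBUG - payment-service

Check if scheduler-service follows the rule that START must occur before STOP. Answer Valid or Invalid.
Invalid

To validate ordering:

1. Required order: START → STOP
2. Rule: START must occur before STOP
3. Check actual order of events for scheduler-service
4. Result: Invalid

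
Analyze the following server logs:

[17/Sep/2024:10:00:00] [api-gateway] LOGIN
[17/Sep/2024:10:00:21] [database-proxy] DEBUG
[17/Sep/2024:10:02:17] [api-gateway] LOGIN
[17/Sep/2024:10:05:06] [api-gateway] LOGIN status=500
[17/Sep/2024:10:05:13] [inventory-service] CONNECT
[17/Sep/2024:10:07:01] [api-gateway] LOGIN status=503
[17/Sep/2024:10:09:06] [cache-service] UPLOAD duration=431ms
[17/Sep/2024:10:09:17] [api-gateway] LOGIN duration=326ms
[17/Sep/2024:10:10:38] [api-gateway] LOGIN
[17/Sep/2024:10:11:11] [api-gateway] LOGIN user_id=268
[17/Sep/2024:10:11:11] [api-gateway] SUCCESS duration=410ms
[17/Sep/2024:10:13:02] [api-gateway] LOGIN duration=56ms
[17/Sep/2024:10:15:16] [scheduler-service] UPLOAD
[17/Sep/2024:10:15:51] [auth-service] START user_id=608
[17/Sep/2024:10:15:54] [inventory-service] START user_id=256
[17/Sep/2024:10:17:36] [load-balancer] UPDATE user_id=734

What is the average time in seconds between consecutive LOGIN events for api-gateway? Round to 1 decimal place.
111.7

To calculate average interval:

1. Find all LOGIN events for api-gateway in order
2. Calculate time gaps between consecutive events
3. Compute mean of gaps: 782 / 7 = 111.7 seconds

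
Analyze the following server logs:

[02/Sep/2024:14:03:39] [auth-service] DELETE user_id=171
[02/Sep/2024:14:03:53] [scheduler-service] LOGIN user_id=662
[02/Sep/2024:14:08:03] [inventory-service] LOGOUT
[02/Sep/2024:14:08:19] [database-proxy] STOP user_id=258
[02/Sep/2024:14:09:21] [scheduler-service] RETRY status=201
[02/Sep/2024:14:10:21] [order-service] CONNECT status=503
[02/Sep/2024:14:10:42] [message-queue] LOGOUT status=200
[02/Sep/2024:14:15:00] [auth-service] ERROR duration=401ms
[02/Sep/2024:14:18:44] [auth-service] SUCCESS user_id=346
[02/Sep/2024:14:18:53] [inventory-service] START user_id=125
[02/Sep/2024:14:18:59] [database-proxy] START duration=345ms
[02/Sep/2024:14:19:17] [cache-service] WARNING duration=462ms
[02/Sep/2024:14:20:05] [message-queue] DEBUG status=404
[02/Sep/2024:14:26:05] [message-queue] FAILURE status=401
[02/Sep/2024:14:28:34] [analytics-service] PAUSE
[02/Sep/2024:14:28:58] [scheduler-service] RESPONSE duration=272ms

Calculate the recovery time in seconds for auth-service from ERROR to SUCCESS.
224

To calculate recovery time:

1. Find ERROR event for auth-service: 02/Sep/2024:14:15:00
2. Find next SUCCESS event for auth-service: 02/Sep/2024:14:18:44
3. Recovery time: 02/Sep/2024:14:18:44 - 02/Sep/2024:14:15:00 = 224 seconds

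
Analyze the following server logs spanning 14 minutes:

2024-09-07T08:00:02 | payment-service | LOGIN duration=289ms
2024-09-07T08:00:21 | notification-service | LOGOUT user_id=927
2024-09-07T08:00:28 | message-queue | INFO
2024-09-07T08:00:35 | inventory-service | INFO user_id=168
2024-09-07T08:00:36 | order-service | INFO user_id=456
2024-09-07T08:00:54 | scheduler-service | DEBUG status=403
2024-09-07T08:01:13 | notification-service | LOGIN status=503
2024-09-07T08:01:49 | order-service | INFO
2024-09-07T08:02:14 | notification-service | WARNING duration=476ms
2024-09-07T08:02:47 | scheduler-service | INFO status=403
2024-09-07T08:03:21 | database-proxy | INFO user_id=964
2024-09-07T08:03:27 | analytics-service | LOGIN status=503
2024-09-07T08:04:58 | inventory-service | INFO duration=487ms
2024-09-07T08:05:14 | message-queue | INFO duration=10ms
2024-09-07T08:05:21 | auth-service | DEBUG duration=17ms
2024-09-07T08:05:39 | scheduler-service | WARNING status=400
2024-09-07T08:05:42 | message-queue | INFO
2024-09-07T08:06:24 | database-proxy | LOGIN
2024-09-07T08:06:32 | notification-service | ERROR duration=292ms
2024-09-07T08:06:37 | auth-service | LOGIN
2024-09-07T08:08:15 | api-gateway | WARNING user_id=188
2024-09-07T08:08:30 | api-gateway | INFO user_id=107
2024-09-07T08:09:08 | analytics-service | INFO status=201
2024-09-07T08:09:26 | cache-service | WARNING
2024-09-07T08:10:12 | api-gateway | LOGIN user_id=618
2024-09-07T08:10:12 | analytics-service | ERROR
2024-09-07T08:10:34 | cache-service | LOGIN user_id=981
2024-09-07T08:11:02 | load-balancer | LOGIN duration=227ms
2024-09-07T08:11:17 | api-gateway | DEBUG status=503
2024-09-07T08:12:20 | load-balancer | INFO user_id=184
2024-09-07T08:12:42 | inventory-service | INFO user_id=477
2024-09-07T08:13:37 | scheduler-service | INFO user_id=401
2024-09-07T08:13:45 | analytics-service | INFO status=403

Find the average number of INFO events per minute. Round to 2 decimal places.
1.07

To calculate the rate:

1. Count total INFO events: 15
2. Total time period: 14 minutes
3. Rate = 15 / 14 = 1.07 events per minute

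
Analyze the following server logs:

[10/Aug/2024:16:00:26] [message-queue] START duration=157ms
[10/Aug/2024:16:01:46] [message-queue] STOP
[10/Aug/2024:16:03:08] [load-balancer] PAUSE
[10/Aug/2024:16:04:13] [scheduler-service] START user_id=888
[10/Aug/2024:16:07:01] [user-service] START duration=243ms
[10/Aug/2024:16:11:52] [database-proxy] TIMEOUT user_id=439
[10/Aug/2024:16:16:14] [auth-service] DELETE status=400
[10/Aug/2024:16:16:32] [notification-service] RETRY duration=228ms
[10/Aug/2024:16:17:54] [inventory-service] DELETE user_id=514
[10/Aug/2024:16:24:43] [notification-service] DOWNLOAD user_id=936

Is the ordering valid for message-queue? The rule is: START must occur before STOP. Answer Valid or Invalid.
Valid

To validate ordering:

1. Required order: START → STOP
2. Rule: START must occur before STOP
3. Check actual order of events for message-queue
4. Result: Valid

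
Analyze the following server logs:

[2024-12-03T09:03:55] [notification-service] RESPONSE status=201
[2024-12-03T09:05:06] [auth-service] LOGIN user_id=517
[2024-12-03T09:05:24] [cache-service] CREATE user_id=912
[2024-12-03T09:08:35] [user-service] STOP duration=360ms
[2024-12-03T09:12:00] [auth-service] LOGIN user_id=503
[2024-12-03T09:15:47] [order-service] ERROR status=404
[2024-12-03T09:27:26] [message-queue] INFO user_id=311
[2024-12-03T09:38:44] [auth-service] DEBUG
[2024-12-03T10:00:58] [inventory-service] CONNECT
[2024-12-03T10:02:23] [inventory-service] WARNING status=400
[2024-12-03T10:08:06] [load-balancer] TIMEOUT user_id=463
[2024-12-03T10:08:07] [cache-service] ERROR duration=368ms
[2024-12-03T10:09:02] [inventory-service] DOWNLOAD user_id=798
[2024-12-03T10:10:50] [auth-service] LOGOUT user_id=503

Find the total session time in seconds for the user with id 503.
3530

To calculate session duration:

1. Find LOGIN event for user_id=503: 2024-12-03T09:12:00
2. Find LOGOUT event for user_id=503: 2024-12-03T10:10:50
3. Session duration: 2024-12-03T10:10:50 - 2024-12-03T09:12:00 = 3530 seconds (58 minutes)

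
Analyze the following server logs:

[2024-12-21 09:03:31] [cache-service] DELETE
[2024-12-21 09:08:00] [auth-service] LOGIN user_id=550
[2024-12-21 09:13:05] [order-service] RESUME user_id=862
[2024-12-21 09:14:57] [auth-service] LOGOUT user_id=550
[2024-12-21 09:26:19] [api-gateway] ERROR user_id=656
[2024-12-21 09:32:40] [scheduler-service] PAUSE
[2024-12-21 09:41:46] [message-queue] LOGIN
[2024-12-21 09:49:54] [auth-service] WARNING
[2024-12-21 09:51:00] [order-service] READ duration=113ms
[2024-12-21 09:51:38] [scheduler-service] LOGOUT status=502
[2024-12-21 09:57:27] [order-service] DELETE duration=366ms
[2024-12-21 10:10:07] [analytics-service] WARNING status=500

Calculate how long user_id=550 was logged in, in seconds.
417

To calculate session duration:

1. Find LOGIN event for user_id=550: 2024-12-21 09:08:00
2. Find LOGOUT event for user_id=550: 2024-12-21 09:14:57
3. Session duration: 2024-12-21 09:14:57 - 2024-12-21 09:08:00 = 417 seconds (6 minutes)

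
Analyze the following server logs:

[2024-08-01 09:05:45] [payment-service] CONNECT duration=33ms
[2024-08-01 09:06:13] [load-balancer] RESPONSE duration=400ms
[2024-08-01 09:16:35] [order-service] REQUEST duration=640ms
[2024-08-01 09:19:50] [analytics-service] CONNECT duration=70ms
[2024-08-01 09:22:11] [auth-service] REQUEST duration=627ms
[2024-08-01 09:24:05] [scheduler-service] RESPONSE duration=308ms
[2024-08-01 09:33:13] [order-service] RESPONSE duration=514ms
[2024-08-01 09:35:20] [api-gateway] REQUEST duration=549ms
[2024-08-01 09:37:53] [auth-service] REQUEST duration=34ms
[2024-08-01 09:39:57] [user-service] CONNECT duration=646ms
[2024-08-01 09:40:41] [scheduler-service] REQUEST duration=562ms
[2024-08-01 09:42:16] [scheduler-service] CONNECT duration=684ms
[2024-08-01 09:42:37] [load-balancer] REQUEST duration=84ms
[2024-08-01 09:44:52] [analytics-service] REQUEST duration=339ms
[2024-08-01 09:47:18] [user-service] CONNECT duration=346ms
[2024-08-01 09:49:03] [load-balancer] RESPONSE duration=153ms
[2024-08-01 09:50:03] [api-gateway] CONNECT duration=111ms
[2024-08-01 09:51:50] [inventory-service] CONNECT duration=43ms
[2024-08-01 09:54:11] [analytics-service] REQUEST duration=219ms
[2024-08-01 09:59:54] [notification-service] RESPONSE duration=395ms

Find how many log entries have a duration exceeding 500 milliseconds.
7

To count timeouts:

1. Threshold: 500ms
2. Extract duration from each log entry
3. Count entries where duration > 500
4. Timeout count: 7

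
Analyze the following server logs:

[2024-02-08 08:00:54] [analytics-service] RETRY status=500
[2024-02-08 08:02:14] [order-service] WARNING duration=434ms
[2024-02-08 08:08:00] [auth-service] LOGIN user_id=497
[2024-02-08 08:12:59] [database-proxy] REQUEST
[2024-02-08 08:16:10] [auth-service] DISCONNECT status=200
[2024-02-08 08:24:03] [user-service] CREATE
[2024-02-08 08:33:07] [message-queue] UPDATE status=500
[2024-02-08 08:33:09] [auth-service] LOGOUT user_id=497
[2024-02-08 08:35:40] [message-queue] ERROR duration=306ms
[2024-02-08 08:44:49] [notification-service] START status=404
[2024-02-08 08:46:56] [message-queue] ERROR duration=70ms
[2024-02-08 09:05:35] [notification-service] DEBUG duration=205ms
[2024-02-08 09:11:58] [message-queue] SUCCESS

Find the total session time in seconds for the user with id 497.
1509

To calculate session duration:

1. Find LOGIN event for user_id=497: 2024-02-08 08:08:00
2. Find LOGOUT event for user_id=497: 2024-02-08 08:33:09
3. Session duration: 2024-02-08 08:33:09 - 2024-02-08 08:08:00 = 1509 seconds (25 minutes)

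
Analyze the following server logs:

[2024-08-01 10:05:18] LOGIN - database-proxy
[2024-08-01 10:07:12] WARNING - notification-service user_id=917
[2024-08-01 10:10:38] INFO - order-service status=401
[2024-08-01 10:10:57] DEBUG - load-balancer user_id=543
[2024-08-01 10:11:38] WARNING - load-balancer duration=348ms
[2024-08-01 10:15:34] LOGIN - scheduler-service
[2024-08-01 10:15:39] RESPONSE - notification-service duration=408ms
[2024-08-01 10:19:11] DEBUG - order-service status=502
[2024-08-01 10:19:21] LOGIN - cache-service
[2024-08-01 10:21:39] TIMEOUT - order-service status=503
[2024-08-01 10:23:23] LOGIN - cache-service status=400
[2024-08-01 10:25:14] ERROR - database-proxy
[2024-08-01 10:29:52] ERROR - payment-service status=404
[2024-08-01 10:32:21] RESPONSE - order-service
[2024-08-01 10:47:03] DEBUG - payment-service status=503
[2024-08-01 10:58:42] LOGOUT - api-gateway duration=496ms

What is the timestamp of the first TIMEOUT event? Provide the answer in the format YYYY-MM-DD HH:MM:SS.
2024-08-01 10:21:39

To find the first event:

1. Filter for all TIMEOUT events
2. Sort by timestamp
3. Select the first one
4. Timestamp: 2024-08-01 10:21:39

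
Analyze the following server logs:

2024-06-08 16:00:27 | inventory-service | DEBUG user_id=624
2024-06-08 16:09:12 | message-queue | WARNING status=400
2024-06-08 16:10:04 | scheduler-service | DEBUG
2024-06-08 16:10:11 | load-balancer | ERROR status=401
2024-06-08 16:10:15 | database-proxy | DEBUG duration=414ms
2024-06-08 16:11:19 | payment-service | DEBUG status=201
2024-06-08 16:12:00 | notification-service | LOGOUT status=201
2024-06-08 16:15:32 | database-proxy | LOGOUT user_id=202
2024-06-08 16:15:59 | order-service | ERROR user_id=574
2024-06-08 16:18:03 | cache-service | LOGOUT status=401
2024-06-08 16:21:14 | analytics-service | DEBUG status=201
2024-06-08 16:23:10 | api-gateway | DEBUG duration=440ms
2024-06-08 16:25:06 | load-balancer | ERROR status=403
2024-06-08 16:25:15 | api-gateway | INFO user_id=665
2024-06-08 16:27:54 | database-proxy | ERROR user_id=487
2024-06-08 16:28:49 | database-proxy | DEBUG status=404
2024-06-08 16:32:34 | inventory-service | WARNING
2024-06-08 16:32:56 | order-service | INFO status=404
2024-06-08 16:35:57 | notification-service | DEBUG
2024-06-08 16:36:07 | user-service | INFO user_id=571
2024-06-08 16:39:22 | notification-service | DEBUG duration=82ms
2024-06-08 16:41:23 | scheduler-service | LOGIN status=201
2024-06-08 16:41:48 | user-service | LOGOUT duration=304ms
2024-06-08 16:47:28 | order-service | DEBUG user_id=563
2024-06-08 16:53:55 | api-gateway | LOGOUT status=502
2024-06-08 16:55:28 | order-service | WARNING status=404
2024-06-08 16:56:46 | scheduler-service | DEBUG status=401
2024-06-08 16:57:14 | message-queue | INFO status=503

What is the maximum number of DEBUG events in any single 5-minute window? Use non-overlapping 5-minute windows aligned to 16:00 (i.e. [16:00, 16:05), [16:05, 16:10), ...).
3

To find the burst window:

1. Divide the log period into non-overlapping 5-minute windows starting at 16:00
2. Count DEBUG events in each window
3. Find the window with maximum count
4. Maximum events in a window: 3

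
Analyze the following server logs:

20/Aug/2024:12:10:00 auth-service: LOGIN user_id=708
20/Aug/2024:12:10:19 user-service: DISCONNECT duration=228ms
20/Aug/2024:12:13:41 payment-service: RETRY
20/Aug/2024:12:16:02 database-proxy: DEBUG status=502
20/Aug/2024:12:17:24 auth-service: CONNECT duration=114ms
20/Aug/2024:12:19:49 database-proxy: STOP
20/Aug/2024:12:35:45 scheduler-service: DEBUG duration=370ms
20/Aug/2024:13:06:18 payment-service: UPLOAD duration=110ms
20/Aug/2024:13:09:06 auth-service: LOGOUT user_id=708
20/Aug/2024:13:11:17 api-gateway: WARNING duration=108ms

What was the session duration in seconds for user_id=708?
3546

To calculate session duration:

1. Find LOGIN event for user_id=708: 20/Aug/2024:12:10:00
2. Find LOGOUT event for user_id=708: 20/Aug/2024:13:09:06
3. Session duration: 20/Aug/2024:13:09:06 - 20/Aug/2024:12:10:00 = 3546 seconds (59 minutes)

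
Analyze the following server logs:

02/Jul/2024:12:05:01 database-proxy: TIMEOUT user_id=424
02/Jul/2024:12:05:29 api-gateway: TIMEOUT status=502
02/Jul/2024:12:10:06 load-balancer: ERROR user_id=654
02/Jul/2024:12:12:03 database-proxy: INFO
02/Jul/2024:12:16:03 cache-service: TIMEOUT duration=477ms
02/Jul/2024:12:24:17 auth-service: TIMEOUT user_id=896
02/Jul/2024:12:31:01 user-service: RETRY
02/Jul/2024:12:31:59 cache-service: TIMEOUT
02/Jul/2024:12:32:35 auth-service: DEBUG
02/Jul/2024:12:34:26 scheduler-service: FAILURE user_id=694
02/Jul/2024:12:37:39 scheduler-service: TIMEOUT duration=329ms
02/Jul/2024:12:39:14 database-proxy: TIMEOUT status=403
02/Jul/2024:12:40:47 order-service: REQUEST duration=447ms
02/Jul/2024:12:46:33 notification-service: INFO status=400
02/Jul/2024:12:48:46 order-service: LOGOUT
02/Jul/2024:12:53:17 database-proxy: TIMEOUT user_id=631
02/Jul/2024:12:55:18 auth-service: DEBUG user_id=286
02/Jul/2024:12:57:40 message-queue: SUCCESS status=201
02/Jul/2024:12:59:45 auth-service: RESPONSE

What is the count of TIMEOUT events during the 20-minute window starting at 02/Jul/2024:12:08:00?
2

To count events in the time window:

1. Window boundaries: 02/Jul/2024:12:08:00 to 02/Jul/2024:12:28:00
2. Filter for TIMEOUT events within this window
3. Count matching events: 2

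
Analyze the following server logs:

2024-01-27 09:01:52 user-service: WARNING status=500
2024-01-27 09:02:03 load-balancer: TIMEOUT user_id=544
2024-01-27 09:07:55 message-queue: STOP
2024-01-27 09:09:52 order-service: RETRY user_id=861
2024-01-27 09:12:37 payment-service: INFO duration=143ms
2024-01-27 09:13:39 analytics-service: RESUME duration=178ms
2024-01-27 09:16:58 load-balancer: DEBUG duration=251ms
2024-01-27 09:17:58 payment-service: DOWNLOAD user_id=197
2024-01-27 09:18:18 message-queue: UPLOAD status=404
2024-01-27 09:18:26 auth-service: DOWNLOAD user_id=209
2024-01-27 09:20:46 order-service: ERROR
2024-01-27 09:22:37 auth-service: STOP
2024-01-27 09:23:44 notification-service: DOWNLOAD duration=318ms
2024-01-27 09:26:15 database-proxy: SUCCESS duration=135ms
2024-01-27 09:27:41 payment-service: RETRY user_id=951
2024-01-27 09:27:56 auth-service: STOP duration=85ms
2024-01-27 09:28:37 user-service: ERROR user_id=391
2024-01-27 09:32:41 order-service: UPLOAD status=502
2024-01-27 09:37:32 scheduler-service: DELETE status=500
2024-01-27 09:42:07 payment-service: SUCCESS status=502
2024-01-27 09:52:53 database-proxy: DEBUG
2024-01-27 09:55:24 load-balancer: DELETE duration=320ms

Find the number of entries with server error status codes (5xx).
4

To find matching entries:

1. Pattern to match: server error status codes (5xx)
2. Scan each log entry for the pattern
3. Count matches: 4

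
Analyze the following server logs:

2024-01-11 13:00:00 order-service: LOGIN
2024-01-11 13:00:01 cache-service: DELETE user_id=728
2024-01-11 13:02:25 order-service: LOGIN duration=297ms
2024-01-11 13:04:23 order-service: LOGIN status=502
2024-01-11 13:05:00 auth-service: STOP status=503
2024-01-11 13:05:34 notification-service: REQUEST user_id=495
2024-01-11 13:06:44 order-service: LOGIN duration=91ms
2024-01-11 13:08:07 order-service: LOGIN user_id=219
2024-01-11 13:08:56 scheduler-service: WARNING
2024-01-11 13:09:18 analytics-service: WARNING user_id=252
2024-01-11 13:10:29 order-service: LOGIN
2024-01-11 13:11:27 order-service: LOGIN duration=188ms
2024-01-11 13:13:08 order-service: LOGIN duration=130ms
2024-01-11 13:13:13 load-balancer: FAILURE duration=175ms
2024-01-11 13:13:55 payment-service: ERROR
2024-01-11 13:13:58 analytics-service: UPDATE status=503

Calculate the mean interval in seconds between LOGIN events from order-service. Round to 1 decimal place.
112.6

To calculate average interval:

1. Find all LOGIN events for order-service in order
2. Calculate time gaps between consecutive events
3. Compute mean of gaps: 788 / 7 = 112.6 seconds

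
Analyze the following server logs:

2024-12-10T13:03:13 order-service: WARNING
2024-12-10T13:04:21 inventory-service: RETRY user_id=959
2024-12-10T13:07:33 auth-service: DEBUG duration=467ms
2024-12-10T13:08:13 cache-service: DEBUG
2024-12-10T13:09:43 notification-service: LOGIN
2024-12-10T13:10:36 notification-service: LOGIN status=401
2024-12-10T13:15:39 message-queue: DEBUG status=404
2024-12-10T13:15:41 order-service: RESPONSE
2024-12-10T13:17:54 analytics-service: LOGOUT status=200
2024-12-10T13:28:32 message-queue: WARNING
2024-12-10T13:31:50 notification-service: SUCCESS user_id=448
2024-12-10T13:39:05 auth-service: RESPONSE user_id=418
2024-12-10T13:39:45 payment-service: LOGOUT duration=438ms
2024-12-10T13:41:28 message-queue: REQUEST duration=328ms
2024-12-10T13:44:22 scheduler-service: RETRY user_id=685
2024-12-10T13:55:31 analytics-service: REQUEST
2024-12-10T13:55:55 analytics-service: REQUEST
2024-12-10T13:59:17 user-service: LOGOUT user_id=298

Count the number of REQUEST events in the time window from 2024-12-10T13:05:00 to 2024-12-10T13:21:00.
0

To count events in the time window:

1. Window boundaries: 2024-12-10T13:05:00 to 2024-12-10T13:21:00
2. Filter for REQUEST events within this window
3. Count matching events: 0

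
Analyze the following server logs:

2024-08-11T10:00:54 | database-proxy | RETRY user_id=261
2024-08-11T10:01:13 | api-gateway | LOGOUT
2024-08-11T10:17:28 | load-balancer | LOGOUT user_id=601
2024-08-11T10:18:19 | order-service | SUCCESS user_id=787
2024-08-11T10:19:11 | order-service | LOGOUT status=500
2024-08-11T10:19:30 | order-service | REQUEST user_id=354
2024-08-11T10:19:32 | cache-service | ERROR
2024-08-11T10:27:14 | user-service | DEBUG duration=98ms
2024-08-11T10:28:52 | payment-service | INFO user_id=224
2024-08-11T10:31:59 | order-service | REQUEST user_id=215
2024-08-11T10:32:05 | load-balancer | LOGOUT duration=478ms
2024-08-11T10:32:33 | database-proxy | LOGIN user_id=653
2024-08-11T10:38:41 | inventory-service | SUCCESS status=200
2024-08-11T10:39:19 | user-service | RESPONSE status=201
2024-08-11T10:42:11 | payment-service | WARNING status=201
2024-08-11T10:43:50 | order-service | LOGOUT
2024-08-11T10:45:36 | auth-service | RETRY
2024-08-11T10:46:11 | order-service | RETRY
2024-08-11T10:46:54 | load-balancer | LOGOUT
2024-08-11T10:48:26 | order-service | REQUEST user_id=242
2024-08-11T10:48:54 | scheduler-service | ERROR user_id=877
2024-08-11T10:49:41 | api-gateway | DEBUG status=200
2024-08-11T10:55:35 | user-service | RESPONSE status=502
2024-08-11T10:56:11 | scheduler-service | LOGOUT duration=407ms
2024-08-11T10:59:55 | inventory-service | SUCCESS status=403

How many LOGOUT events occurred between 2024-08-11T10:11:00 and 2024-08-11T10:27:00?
2

To count events in the time window:

1. Window boundaries: 2024-08-11T10:11:00 to 2024-08-11T10:27:00
2. Filter for LOGOUT events within this window
3. Count matching events: 2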